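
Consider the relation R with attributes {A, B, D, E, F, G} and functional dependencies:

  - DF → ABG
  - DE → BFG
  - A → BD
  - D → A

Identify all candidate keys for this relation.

Attribute E never appears on the right-hand side of any dependency, so E must belong to every candidate key.
{E}⁺ = {E}, which is not all of the schema, so we must add further attributes.
{A, E}⁺: A→BD adds B, D; DE→BFG adds F, G → {A, B, D, E, F, G}. Minimal: {E}⁺ = {E}; {A}⁺ = {A, B, D} — none reach the full schema.
{D, E}⁺: DE→BFG adds B, F, G; D→A adds A → {A, B, D, E, F, G}. Minimal: {E}⁺ = {E}; {D}⁺ = {A, B, D} — none reach the full schema.

{A, E}, {D, E}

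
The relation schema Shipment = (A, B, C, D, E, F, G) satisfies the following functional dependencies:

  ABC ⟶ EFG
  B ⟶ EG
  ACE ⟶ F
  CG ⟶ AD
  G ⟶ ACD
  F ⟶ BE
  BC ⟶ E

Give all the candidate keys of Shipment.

{B}, {F}, {E, G}, {A, C, E}

{B}⁺: B→EG adds E, G; G→ACD adds A, C, D; ABC→EFG adds F → {A, B, C, D, E, F, G}.
{F}⁺: F→BE adds B, E; B→EG adds G; G→ACD adds A, C, D → {A, B, C, D, E, F, G}.
{E, G}⁺: G→ACD adds A, C, D; ACE→F adds F; F→BE adds B → {A, B, C, D, E, F, G}. Minimal: {G}⁺ = {A, C, D, G}; {E}⁺ = {E} — none reach the full schema.
{A, C, E}⁺: ACE→F adds F; F→BE adds B; ABC→EFG adds G; CG→AD adds D → {A, B, C, D, E, F, G}. Minimal: {C, E}⁺ = {C, E}; {A, E}⁺ = {A, E}; {A, C}⁺ = {A, C} — none reach the full schema.
Any other superkey contains one of these as a subset, so there are no further candidate keys.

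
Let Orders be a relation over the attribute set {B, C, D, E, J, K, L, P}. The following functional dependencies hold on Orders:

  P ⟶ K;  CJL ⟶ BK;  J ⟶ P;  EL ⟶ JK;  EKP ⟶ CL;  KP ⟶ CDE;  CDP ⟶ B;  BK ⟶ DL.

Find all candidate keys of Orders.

{J}⁺: J→P adds P; P→K adds K; KP→CDE adds C, D, E; CDP→B adds B; BK→DL adds L → {B, C, D, E, J, K, L, P}.
{P}⁺: P→K adds K; KP→CDE adds C, D, E; CDP→B adds B; BK→DL adds L; EL→JK adds J → {B, C, D, E, J, K, L, P}.
{E, L}⁺: EL→JK adds J, K; J→P adds P; EKP→CL adds C; KP→CDE adds D; CDP→B adds B → {B, C, D, E, J, K, L, P}. Minimal: {L}⁺ = {L}; {E}⁺ = {E} — none reach the full schema.
{B, E, K}⁺: BK→DL adds D, L; EL→JK adds J; J→P adds P; EKP→CL adds C → {B, C, D, E, J, K, L, P}. Minimal: {E, K}⁺ = {E, K}; {B, K}⁺ = {B, D, K, L}; {B, E}⁺ = {B, E} — none reach the full schema.
Any other superkey contains one of these as a subset, so there are no further candidate keys.

(J), (P), (E, L), (B, E, K)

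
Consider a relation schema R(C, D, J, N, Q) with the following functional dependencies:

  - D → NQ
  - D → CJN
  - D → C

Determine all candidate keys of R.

(D)

{D}⁺: D→NQ adds N, Q; D→CJN adds C, J → {C, D, J, N, Q}.
No other minimal superkey exists.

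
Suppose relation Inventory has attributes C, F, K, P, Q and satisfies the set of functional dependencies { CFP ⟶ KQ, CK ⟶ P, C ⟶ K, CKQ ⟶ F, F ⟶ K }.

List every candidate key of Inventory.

{C, F}, {C, Q}

Attribute C never appears on the right-hand side of any dependency, so C must belong to every candidate key.
{C}⁺ = {C, K, P}, which is not all of the schema, so we must add further attributes.
{C, F}⁺: C→K adds K; CK→P adds P; CFP→KQ adds Q → {C, F, K, P, Q}. Minimal: {F}⁺ = {F, K}; {C}⁺ = {C, K, P} — none reach the full schema.
{C, Q}⁺: C→K adds K; CKQ→F adds F; CK→P adds P → {C, F, K, P, Q}. Minimal: {Q}⁺ = {Q}; {C}⁺ = {C, K, P} — none reach the full schema.
Any other superkey contains one of these as a subset, so there are no further candidate keys.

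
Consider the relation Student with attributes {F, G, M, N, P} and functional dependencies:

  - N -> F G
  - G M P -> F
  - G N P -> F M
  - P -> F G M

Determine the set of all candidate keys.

Attributes N, P never appear on any right-hand side, so every candidate key must contain {N, P}.
{N, P}⁺ = {F, G, M, N, P}, which is all of the schema, so {N, P} is the only candidate key.

(N, P)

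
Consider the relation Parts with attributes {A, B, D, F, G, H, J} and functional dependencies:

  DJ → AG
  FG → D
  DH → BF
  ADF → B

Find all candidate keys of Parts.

(D, H, J), (F, G, H, J)

Attributes H, J never appear on any right-hand side, so every candidate key must contain {H, J}.
{H, J}⁺ = {H, J}, which is not all of the schema, so we must add further attributes.
{D, H, J}⁺: DJ→AG adds A, G; DH→BF adds B, F → {A, B, D, F, G, H, J}. Minimal: {H, J}⁺ = {H, J}; {D, J}⁺ = {A, D, G, J}; {D, H}⁺ = {B, D, F, H} — none reach the full schema.
{F, G, H, J}⁺: FG→D adds D; DH→BF adds B; DJ→AG adds A → {A, B, D, F, G, H, J}. Minimal: {G, H, J}⁺ = {G, H, J}; {F, H, J}⁺ = {F, H, J}; {F, G, J}⁺ = {A, B, D, F, G, J}; … — none reach the full schema.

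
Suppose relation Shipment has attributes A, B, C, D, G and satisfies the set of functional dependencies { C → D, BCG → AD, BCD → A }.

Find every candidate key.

BCG

Attributes B, C, G never appear on any right-hand side, so every candidate key must contain {B, C, G}.
{B, C, G}⁺ = {A, B, C, D, G}, which is all of the schema, so {B, C, G} is the only candidate key.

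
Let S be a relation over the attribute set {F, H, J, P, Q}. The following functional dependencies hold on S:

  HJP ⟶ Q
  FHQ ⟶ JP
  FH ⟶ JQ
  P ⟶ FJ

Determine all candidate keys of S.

Attribute H never appears on the right-hand side of any dependency, so H must belong to every candidate key.
{H}⁺ = {H}, which is not all of the schema, so we must add further attributes.
{F, H}⁺: FH→JQ adds J, Q; FHQ→JP adds P → {F, H, J, P, Q}.
{H, P}⁺: P→FJ adds F, J; HJP→Q adds Q → {F, H, J, P, Q}.
Any other superkey contains one of these as a subset, so there are no further candidate keys.

(F, H); (H, P)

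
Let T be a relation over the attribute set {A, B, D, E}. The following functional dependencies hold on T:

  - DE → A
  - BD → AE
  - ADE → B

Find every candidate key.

(B, D), (D, E)

Attribute D never appears on the right-hand side of any dependency, so D must belong to every candidate key.
{D}⁺ = {D}, which is not all of the schema, so we must add further attributes.
{B, D}⁺: BD→AE adds A, E → {A, B, D, E}.
{D, E}⁺: DE→A adds A; ADE→B adds B → {A, B, D, E}.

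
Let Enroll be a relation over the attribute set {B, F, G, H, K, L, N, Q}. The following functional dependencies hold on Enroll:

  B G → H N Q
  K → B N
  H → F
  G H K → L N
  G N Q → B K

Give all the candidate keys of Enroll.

{B, G}⁺: BG→HNQ adds H, N, Q; H→F adds F; GNQ→BK adds K; GHK→LN adds L → {B, F, G, H, K, L, N, Q}. Minimal: {G}⁺ = {G}; {B}⁺ = {B} — none reach the full schema.
{G, K}⁺: K→BN adds B, N; BG→HNQ adds H, Q; H→F adds F; GHK→LN adds L → {B, F, G, H, K, L, N, Q}. Minimal: {K}⁺ = {B, K, N}; {G}⁺ = {G} — none reach the full schema.
{G, N, Q}⁺: GNQ→BK adds B, K; BG→HNQ adds H; H→F adds F; GHK→LN adds L → {B, F, G, H, K, L, N, Q}. Minimal: {N, Q}⁺ = {N, Q}; {G, Q}⁺ = {G, Q}; {G, N}⁺ = {G, N} — none reach the full schema.

{B, G}, {G, K}, {G, N, Q}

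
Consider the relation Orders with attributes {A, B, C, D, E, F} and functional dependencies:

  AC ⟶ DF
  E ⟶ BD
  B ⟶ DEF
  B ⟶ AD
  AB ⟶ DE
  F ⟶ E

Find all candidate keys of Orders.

(A, C), (B, C), (C, E), (C, F)

{A, C}⁺: AC→DF adds D, F; F→E adds E; E→BD adds B → {A, B, C, D, E, F}. Minimal: {C}⁺ = {C}; {A}⁺ = {A} — none reach the full schema.
{B, C}⁺: B→DEF adds D, E, F; B→AD adds A → {A, B, C, D, E, F}. Minimal: {C}⁺ = {C}; {B}⁺ = {A, B, D, E, F} — none reach the full schema.
{C, E}⁺: E→BD adds B, D; B→DEF adds F; B→AD adds A → {A, B, C, D, E, F}. Minimal: {E}⁺ = {A, B, D, E, F}; {C}⁺ = {C} — none reach the full schema.
{C, F}⁺: F→E adds E; E→BD adds B, D; B→AD adds A → {A, B, C, D, E, F}. Minimal: {F}⁺ = {A, B, D, E, F}; {C}⁺ = {C} — none reach the full schema.
Any other superkey contains one of these as a subset, so there are no further candidate keys.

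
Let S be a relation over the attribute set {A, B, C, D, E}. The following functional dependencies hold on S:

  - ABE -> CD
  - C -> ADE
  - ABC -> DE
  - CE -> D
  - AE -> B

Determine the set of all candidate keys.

{C}⁺: C→ADE adds A, D, E; AE→B adds B → {A, B, C, D, E}.
{A, E}⁺: AE→B adds B; ABE→CD adds C, D → {A, B, C, D, E}. Minimal: {E}⁺ = {E}; {A}⁺ = {A} — none reach the full schema.

(C), (A, E)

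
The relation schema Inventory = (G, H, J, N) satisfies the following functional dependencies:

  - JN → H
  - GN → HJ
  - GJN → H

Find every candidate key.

Attributes G, N never appear on any right-hand side, so every candidate key must contain {G, N}.
{G, N}⁺ = {G, H, J, N}, which is all of the schema, so {G, N} is the only candidate key.

(G, N)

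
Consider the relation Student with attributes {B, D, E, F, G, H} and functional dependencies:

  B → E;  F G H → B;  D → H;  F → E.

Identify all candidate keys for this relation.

{D, F, G}

{D, F, G}⁺: D→H adds H; F→E adds E; FGH→B adds B → {B, D, E, F, G, H}. Minimal: {F, G}⁺ = {E, F, G}; {D, G}⁺ = {D, G, H}; {D, F}⁺ = {D, E, F, H} — none reach the full schema.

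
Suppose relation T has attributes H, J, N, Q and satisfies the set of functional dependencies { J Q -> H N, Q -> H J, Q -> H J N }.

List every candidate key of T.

{Q}

Attribute Q never appears on the right-hand side of any dependency, so Q must belong to every candidate key.
{Q}⁺ = {H, J, N, Q}, which is all of the schema, so {Q} is the only candidate key.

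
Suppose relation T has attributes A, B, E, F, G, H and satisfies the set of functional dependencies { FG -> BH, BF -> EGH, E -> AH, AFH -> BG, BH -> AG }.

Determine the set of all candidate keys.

{B, F}; {E, F}; {F, G}; {A, F, H}

Attribute F never appears on the right-hand side of any dependency, so F must belong to every candidate key.
{F}⁺ = {F}, which is not all of the schema, so we must add further attributes.
{B, F}⁺: BF→EGH adds E, G, H; E→AH adds A → {A, B, E, F, G, H}. Minimal: {F}⁺ = {F}; {B}⁺ = {B} — none reach the full schema.
{E, F}⁺: E→AH adds A, H; AFH→BG adds B, G → {A, B, E, F, G, H}. Minimal: {F}⁺ = {F}; {E}⁺ = {A, E, H} — none reach the full schema.
{F, G}⁺: FG→BH adds B, H; BF→EGH adds E; E→AH adds A → {A, B, E, F, G, H}. Minimal: {G}⁺ = {G}; {F}⁺ = {F} — none reach the full schema.
{A, F, H}⁺: AFH→BG adds B, G; BF→EGH adds E → {A, B, E, F, G, H}. Minimal: {F, H}⁺ = {F, H}; {A, H}⁺ = {A, H}; {A, F}⁺ = {A, F} — none reach the full schema.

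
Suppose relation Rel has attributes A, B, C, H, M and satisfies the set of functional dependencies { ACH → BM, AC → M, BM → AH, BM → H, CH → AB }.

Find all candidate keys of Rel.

CH; ABC; BCM

Attribute C never appears on the right-hand side of any dependency, so C must belong to every candidate key.
{C}⁺ = {C}, which is not all of the schema, so we must add further attributes.
{C, H}⁺: CH→AB adds A, B; ACH→BM adds M → {A, B, C, H, M}. Minimal: {H}⁺ = {H}; {C}⁺ = {C} — none reach the full schema.
{A, B, C}⁺: AC→M adds M; BM→AH adds H → {A, B, C, H, M}. Minimal: {B, C}⁺ = {B, C}; {A, C}⁺ = {A, C, M}; {A, B}⁺ = {A, B} — none reach the full schema.
{B, C, M}⁺: BM→AH adds A, H → {A, B, C, H, M}. Minimal: {C, M}⁺ = {C, M}; {B, M}⁺ = {A, B, H, M}; {B, C}⁺ = {B, C} — none reach the full schema.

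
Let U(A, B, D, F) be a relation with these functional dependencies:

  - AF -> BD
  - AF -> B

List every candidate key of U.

(A, F)

{A, F}⁺: AF→BD adds B, D → {A, B, D, F}.
No other minimal superkey exists.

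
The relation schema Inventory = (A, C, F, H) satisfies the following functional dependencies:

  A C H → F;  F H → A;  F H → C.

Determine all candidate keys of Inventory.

FH, ACH

Attribute H never appears on the right-hand side of any dependency, so H must belong to every candidate key.
{H}⁺ = {H}, which is not all of the schema, so we must add further attributes.
{F, H}⁺: FH→A adds A; FH→C adds C → {A, C, F, H}.
{A, C, H}⁺: ACH→F adds F → {A, C, F, H}.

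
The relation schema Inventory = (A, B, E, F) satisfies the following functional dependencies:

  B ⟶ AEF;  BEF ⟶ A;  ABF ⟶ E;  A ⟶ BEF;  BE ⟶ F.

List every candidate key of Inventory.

{A}⁺: A→BEF adds B, E, F → {A, B, E, F}.
{B}⁺: B→AEF adds A, E, F → {A, B, E, F}.

{A}, {B}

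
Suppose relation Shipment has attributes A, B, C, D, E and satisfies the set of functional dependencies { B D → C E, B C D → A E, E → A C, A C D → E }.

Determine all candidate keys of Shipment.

{B, D}

Attributes B, D never appear on any right-hand side, so every candidate key must contain {B, D}.
{B, D}⁺ = {A, B, C, D, E}, which is all of the schema, so {B, D} is the only candidate key.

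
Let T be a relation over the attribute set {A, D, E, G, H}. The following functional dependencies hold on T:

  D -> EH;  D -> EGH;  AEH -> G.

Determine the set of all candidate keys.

Attributes A, D never appear on any right-hand side, so every candidate key must contain {A, D}.
{A, D}⁺ = {A, D, E, G, H}, which is all of the schema, so {A, D} is the only candidate key.

(A, D)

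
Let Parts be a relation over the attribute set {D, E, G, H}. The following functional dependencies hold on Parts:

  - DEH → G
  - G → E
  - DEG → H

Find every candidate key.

{D, G}, {D, E, H}

{D, G}⁺: G→E adds E; DEG→H adds H → {D, E, G, H}.
{D, E, H}⁺: DEH→G adds G → {D, E, G, H}.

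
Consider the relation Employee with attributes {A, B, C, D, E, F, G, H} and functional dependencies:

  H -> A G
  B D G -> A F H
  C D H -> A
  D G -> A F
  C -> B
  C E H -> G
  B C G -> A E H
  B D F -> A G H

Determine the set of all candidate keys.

(C, D, F); (C, D, G); (C, D, H)

Attributes C, D never appear on any right-hand side, so every candidate key must contain {C, D}.
{C, D}⁺ = {B, C, D}, which is not all of the schema, so we must add further attributes.
{C, D, F}⁺: C→B adds B; BDF→AGH adds A, G, H; BCG→AEH adds E → {A, B, C, D, E, F, G, H}.
{C, D, G}⁺: DG→AF adds A, F; C→B adds B; BCG→AEH adds E, H → {A, B, C, D, E, F, G, H}.
{C, D, H}⁺: H→AG adds A, G; DG→AF adds F; C→B adds B; BCG→AEH adds E → {A, B, C, D, E, F, G, H}.
Any other superkey contains one of these as a subset, so there are no further candidate keys.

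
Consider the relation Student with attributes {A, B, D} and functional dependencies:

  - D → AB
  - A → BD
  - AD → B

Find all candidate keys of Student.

{A}⁺: A→BD adds B, D → {A, B, D}.
{D}⁺: D→AB adds A, B → {A, B, D}.

{A}, {D}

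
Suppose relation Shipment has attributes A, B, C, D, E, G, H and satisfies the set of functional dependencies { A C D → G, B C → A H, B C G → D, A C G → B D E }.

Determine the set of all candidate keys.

Attribute C never appears on the right-hand side of any dependency, so C must belong to every candidate key.
{C}⁺ = {C}, which is not all of the schema, so we must add further attributes.
{A, C, D}⁺: ACD→G adds G; ACG→BDE adds B, E; BC→AH adds H → {A, B, C, D, E, G, H}. Minimal: {C, D}⁺ = {C, D}; {A, D}⁺ = {A, D}; {A, C}⁺ = {A, C} — none reach the full schema.
{A, C, G}⁺: ACG→BDE adds B, D, E; BC→AH adds H → {A, B, C, D, E, G, H}. Minimal: {C, G}⁺ = {C, G}; {A, G}⁺ = {A, G}; {A, C}⁺ = {A, C} — none reach the full schema.
{B, C, D}⁺: BC→AH adds A, H; ACD→G adds G; ACG→BDE adds E → {A, B, C, D, E, G, H}. Minimal: {C, D}⁺ = {C, D}; {B, D}⁺ = {B, D}; {B, C}⁺ = {A, B, C, H} — none reach the full schema.
{B, C, G}⁺: BC→AH adds A, H; BCG→D adds D; ACG→BDE adds E → {A, B, C, D, E, G, H}. Minimal: {C, G}⁺ = {C, G}; {B, G}⁺ = {B, G}; {B, C}⁺ = {A, B, C, H} — none reach the full schema.
Any other superkey contains one of these as a subset, so there are no further candidate keys.

{A, C, D}, {A, C, G}, {B, C, D}, {B, C, G}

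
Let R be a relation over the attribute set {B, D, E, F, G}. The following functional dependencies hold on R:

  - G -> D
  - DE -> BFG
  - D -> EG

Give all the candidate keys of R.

{D}⁺: D→EG adds E, G; DE→BFG adds B, F → {B, D, E, F, G}.
{G}⁺: G→D adds D; D→EG adds E; DE→BFG adds B, F → {B, D, E, F, G}.

(D), (G)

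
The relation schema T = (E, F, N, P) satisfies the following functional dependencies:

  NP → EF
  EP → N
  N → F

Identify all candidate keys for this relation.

Attribute P never appears on the right-hand side of any dependency, so P must belong to every candidate key.
{P}⁺ = {P}, which is not all of the schema, so we must add further attributes.
{E, P}⁺: EP→N adds N; N→F adds F → {E, F, N, P}. Minimal: {P}⁺ = {P}; {E}⁺ = {E} — none reach the full schema.
{N, P}⁺: NP→EF adds E, F → {E, F, N, P}. Minimal: {P}⁺ = {P}; {N}⁺ = {F, N} — none reach the full schema.
Any other superkey contains one of these as a subset, so there are no further candidate keys.

(E, P), (N, P)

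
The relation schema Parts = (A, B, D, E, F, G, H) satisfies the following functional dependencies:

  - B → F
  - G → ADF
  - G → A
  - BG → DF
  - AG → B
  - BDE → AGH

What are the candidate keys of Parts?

(E, G), (B, D, E)

Attribute E never appears on the right-hand side of any dependency, so E must belong to every candidate key.
{E}⁺ = {E}, which is not all of the schema, so we must add further attributes.
{E, G}⁺: G→ADF adds A, D, F; AG→B adds B; BDE→AGH adds H → {A, B, D, E, F, G, H}. Minimal: {G}⁺ = {A, B, D, F, G}; {E}⁺ = {E} — none reach the full schema.
{B, D, E}⁺: B→F adds F; BDE→AGH adds A, G, H → {A, B, D, E, F, G, H}. Minimal: {D, E}⁺ = {D, E}; {B, E}⁺ = {B, E, F}; {B, D}⁺ = {B, D, F} — none reach the full schema.
Any other superkey contains one of these as a subset, so there are no further candidate keys.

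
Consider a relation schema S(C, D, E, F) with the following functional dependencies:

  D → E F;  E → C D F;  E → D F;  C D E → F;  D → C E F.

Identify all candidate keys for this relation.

{D}, {E}

{D}⁺: D→EF adds E, F; E→CDF adds C → {C, D, E, F}.
{E}⁺: E→CDF adds C, D, F → {C, D, E, F}.
Any other superkey contains one of these as a subset, so there are no further candidate keys.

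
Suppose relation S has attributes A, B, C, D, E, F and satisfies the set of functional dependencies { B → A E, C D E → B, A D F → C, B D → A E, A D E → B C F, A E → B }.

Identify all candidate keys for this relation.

Attribute D never appears on the right-hand side of any dependency, so D must belong to every candidate key.
{D}⁺ = {D}, which is not all of the schema, so we must add further attributes.
{B, D}⁺: B→AE adds A, E; ADE→BCF adds C, F → {A, B, C, D, E, F}. Minimal: {D}⁺ = {D}; {B}⁺ = {A, B, E} — none reach the full schema.
{A, D, E}⁺: ADE→BCF adds B, C, F → {A, B, C, D, E, F}. Minimal: {D, E}⁺ = {D, E}; {A, E}⁺ = {A, B, E}; {A, D}⁺ = {A, D} — none reach the full schema.
{C, D, E}⁺: CDE→B adds B; BD→AE adds A; ADE→BCF adds F → {A, B, C, D, E, F}. Minimal: {D, E}⁺ = {D, E}; {C, E}⁺ = {C, E}; {C, D}⁺ = {C, D} — none reach the full schema.

BD, ADE, CDE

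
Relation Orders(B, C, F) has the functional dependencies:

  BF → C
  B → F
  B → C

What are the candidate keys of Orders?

Attribute B never appears on the right-hand side of any dependency, so B must belong to every candidate key.
{B}⁺ = {B, C, F}, which is all of the schema, so {B} is the only candidate key.

{B}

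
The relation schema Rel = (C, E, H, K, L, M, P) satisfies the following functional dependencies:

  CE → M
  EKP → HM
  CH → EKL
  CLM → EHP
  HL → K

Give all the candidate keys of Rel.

{C, H}, {C, E, L}, {C, L, M}, {C, E, K, P}

Attribute C never appears on the right-hand side of any dependency, so C must belong to every candidate key.
{C}⁺ = {C}, which is not all of the schema, so we must add further attributes.
{C, H}⁺: CH→EKL adds E, K, L; CE→M adds M; CLM→EHP adds P → {C, E, H, K, L, M, P}. Minimal: {H}⁺ = {H}; {C}⁺ = {C} — none reach the full schema.
{C, E, L}⁺: CE→M adds M; CLM→EHP adds H, P; HL→K adds K → {C, E, H, K, L, M, P}. Minimal: {E, L}⁺ = {E, L}; {C, L}⁺ = {C, L}; {C, E}⁺ = {C, E, M} — none reach the full schema.
{C, L, M}⁺: CLM→EHP adds E, H, P; HL→K adds K → {C, E, H, K, L, M, P}. Minimal: {L, M}⁺ = {L, M}; {C, M}⁺ = {C, M}; {C, L}⁺ = {C, L} — none reach the full schema.
{C, E, K, P}⁺: CE→M adds M; EKP→HM adds H; CH→EKL adds L → {C, E, H, K, L, M, P}. Minimal: {E, K, P}⁺ = {E, H, K, M, P}; {C, K, P}⁺ = {C, K, P}; {C, E, P}⁺ = {C, E, M, P}; … — none reach the full schema.
Any other superkey contains one of these as a subset, so there are no further candidate keys.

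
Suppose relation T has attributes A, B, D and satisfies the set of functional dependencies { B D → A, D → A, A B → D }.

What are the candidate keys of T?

AB, BD

Attribute B never appears on the right-hand side of any dependency, so B must belong to every candidate key.
{B}⁺ = {B}, which is not all of the schema, so we must add further attributes.
{A, B}⁺: AB→D adds D → {A, B, D}.
{B, D}⁺: BD→A adds A → {A, B, D}.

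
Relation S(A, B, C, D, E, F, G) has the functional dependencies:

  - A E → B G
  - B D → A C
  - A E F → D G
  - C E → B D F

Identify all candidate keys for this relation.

Attribute E never appears on the right-hand side of any dependency, so E must belong to every candidate key.
{E}⁺ = {E}, which is not all of the schema, so we must add further attributes.
{C, E}⁺: CE→BDF adds B, D, F; BD→AC adds A; AEF→DG adds G → {A, B, C, D, E, F, G}. Minimal: {E}⁺ = {E}; {C}⁺ = {C} — none reach the full schema.
{A, D, E}⁺: AE→BG adds B, G; BD→AC adds C; CE→BDF adds F → {A, B, C, D, E, F, G}. Minimal: {D, E}⁺ = {D, E}; {A, E}⁺ = {A, B, E, G}; {A, D}⁺ = {A, D} — none reach the full schema.
{A, E, F}⁺: AE→BG adds B, G; AEF→DG adds D; BD→AC adds C → {A, B, C, D, E, F, G}. Minimal: {E, F}⁺ = {E, F}; {A, F}⁺ = {A, F}; {A, E}⁺ = {A, B, E, G} — none reach the full schema.
{B, D, E}⁺: BD→AC adds A, C; CE→BDF adds F; AE→BG adds G → {A, B, C, D, E, F, G}. Minimal: {D, E}⁺ = {D, E}; {B, E}⁺ = {B, E}; {B, D}⁺ = {A, B, C, D} — none reach the full schema.

{C, E}; {A, D, E}; {A, E, F}; {B, D, E}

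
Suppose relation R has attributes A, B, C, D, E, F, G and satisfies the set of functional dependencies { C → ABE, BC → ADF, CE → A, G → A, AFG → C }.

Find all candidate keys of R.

(C, G); (F, G)

{C, G}⁺: C→ABE adds A, B, E; BC→ADF adds D, F → {A, B, C, D, E, F, G}. Minimal: {G}⁺ = {A, G}; {C}⁺ = {A, B, C, D, E, F} — none reach the full schema.
{F, G}⁺: G→A adds A; AFG→C adds C; C→ABE adds B, E; BC→ADF adds D → {A, B, C, D, E, F, G}. Minimal: {G}⁺ = {A, G}; {F}⁺ = {F} — none reach the full schema.
Any other superkey contains one of these as a subset, so there are no further candidate keys.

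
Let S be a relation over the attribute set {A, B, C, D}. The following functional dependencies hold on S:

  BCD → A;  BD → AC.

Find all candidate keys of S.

{B, D}

Attributes B, D never appear on any right-hand side, so every candidate key must contain {B, D}.
{B, D}⁺ = {A, B, C, D}, which is all of the schema, so {B, D} is the only candidate key.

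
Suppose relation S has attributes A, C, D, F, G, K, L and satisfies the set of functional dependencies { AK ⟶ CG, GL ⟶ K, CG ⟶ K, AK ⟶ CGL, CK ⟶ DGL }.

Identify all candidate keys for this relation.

(A, F, K); (A, C, F, G); (A, F, G, L)

Attributes A, F never appear on any right-hand side, so every candidate key must contain {A, F}.
{A, F}⁺ = {A, F}, which is not all of the schema, so we must add further attributes.
{A, F, K}⁺: AK→CG adds C, G; AK→CGL adds L; CK→DGL adds D → {A, C, D, F, G, K, L}. Minimal: {F, K}⁺ = {F, K}; {A, K}⁺ = {A, C, D, G, K, L}; {A, F}⁺ = {A, F} — none reach the full schema.
{A, C, F, G}⁺: CG→K adds K; AK→CGL adds L; CK→DGL adds D → {A, C, D, F, G, K, L}. Minimal: {C, F, G}⁺ = {C, D, F, G, K, L}; {A, F, G}⁺ = {A, F, G}; {A, C, G}⁺ = {A, C, D, G, K, L}; … — none reach the full schema.
{A, F, G, L}⁺: GL→K adds K; AK→CGL adds C; CK→DGL adds D → {A, C, D, F, G, K, L}. Minimal: {F, G, L}⁺ = {F, G, K, L}; {A, G, L}⁺ = {A, C, D, G, K, L}; {A, F, L}⁺ = {A, F, L}; … — none reach the full schema.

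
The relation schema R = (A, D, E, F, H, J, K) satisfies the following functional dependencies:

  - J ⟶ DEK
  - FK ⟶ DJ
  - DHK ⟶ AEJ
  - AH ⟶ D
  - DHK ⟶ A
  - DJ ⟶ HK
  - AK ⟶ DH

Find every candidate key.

{F, J}⁺: J→DEK adds D, E, K; DJ→HK adds H; DHK→AEJ adds A → {A, D, E, F, H, J, K}. Minimal: {J}⁺ = {A, D, E, H, J, K}; {F}⁺ = {F} — none reach the full schema.
{F, K}⁺: FK→DJ adds D, J; DJ→HK adds H; J→DEK adds E; DHK→AEJ adds A → {A, D, E, F, H, J, K}. Minimal: {K}⁺ = {K}; {F}⁺ = {F} — none reach the full schema.

{F, J}, {F, K}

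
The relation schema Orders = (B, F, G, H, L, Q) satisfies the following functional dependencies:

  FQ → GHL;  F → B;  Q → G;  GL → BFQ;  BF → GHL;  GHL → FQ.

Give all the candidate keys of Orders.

{F}, {G, L}, {L, Q}

{F}⁺: F→B adds B; BF→GHL adds G, H, L; GHL→FQ adds Q → {B, F, G, H, L, Q}.
{G, L}⁺: GL→BFQ adds B, F, Q; BF→GHL adds H → {B, F, G, H, L, Q}. Minimal: {L}⁺ = {L}; {G}⁺ = {G} — none reach the full schema.
{L, Q}⁺: Q→G adds G; GL→BFQ adds B, F; BF→GHL adds H → {B, F, G, H, L, Q}. Minimal: {Q}⁺ = {G, Q}; {L}⁺ = {L} — none reach the full schema.
Any other superkey contains one of these as a subset, so there are no further candidate keys.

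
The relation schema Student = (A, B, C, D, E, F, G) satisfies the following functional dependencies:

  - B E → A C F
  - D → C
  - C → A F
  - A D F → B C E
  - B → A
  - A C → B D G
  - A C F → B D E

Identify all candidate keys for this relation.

{C}, {D}, {B, E}

{C}⁺: C→AF adds A, F; AC→BDG adds B, D, G; ACF→BDE adds E → {A, B, C, D, E, F, G}.
{D}⁺: D→C adds C; C→AF adds A, F; ADF→BCE adds B, E; AC→BDG adds G → {A, B, C, D, E, F, G}.
{B, E}⁺: BE→ACF adds A, C, F; AC→BDG adds D, G → {A, B, C, D, E, F, G}. Minimal: {E}⁺ = {E}; {B}⁺ = {A, B} — none reach the full schema.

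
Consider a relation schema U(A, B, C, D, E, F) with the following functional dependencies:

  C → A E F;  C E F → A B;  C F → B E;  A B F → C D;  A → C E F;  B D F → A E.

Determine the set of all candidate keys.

A; C; BDF

{A}⁺: A→CEF adds C, E, F; CEF→AB adds B; ABF→CD adds D → {A, B, C, D, E, F}.
{C}⁺: C→AEF adds A, E, F; CEF→AB adds B; ABF→CD adds D → {A, B, C, D, E, F}.
{B, D, F}⁺: BDF→AE adds A, E; ABF→CD adds C → {A, B, C, D, E, F}. Minimal: {D, F}⁺ = {D, F}; {B, F}⁺ = {B, F}; {B, D}⁺ = {B, D} — none reach the full schema.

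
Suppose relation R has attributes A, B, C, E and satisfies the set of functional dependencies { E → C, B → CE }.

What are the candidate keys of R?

{A, B}⁺: B→CE adds C, E → {A, B, C, E}. Minimal: {B}⁺ = {B, C, E}; {A}⁺ = {A} — none reach the full schema.

(A, B)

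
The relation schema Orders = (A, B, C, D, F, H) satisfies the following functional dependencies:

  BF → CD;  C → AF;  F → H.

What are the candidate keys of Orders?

BC, BF

Attribute B never appears on the right-hand side of any dependency, so B must belong to every candidate key.
{B}⁺ = {B}, which is not all of the schema, so we must add further attributes.
{B, C}⁺: C→AF adds A, F; F→H adds H; BF→CD adds D → {A, B, C, D, F, H}.
{B, F}⁺: BF→CD adds C, D; C→AF adds A; F→H adds H → {A, B, C, D, F, H}.
Any other superkey contains one of these as a subset, so there are no further candidate keys.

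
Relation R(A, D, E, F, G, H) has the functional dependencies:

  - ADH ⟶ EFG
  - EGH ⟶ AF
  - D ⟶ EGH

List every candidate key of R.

Attribute D never appears on the right-hand side of any dependency, so D must belong to every candidate key.
{D}⁺ = {A, D, E, F, G, H}, which is all of the schema, so {D} is the only candidate key.

D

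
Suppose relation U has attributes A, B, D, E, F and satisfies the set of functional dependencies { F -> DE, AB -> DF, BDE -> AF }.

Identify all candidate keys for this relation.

(A, B), (B, F), (B, D, E)

Attribute B never appears on the right-hand side of any dependency, so B must belong to every candidate key.
{B}⁺ = {B}, which is not all of the schema, so we must add further attributes.
{A, B}⁺: AB→DF adds D, F; F→DE adds E → {A, B, D, E, F}. Minimal: {B}⁺ = {B}; {A}⁺ = {A} — none reach the full schema.
{B, F}⁺: F→DE adds D, E; BDE→AF adds A → {A, B, D, E, F}. Minimal: {F}⁺ = {D, E, F}; {B}⁺ = {B} — none reach the full schema.
{B, D, E}⁺: BDE→AF adds A, F → {A, B, D, E, F}. Minimal: {D, E}⁺ = {D, E}; {B, E}⁺ = {B, E}; {B, D}⁺ = {B, D} — none reach the full schema.
Any other superkey contains one of these as a subset, so there are no further candidate keys.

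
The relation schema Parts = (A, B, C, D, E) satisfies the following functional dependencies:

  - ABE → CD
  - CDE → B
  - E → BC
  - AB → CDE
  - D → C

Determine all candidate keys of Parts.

AB, AE

{A, B}⁺: AB→CDE adds C, D, E → {A, B, C, D, E}. Minimal: {B}⁺ = {B}; {A}⁺ = {A} — none reach the full schema.
{A, E}⁺: E→BC adds B, C; AB→CDE adds D → {A, B, C, D, E}. Minimal: {E}⁺ = {B, C, E}; {A}⁺ = {A} — none reach the full schema.
Any other superkey contains one of these as a subset, so there are no further candidate keys.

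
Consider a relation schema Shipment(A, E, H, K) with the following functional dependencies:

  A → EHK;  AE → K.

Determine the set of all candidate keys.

{A}

{A}⁺: A→EHK adds E, H, K → {A, E, H, K}.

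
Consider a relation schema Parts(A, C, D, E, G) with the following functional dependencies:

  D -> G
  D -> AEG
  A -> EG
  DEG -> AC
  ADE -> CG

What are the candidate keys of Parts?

Attribute D never appears on the right-hand side of any dependency, so D must belong to every candidate key.
{D}⁺ = {A, C, D, E, G}, which is all of the schema, so {D} is the only candidate key.

{D}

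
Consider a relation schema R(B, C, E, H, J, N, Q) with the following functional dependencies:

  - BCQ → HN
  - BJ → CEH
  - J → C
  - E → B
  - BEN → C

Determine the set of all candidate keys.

Attributes J, Q never appear on any right-hand side, so every candidate key must contain {J, Q}.
{J, Q}⁺ = {C, J, Q}, which is not all of the schema, so we must add further attributes.
{B, J, Q}⁺: BJ→CEH adds C, E, H; BCQ→HN adds N → {B, C, E, H, J, N, Q}. Minimal: {J, Q}⁺ = {C, J, Q}; {B, Q}⁺ = {B, Q}; {B, J}⁺ = {B, C, E, H, J} — none reach the full schema.
{E, J, Q}⁺: J→C adds C; E→B adds B; BCQ→HN adds H, N → {B, C, E, H, J, N, Q}. Minimal: {J, Q}⁺ = {C, J, Q}; {E, Q}⁺ = {B, E, Q}; {E, J}⁺ = {B, C, E, H, J} — none reach the full schema.
Any other superkey contains one of these as a subset, so there are no further candidate keys.

{B, J, Q}, {E, J, Q}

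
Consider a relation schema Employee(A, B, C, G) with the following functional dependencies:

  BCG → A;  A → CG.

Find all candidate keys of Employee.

{A, B}, {B, C, G}

Attribute B never appears on the right-hand side of any dependency, so B must belong to every candidate key.
{B}⁺ = {B}, which is not all of the schema, so we must add further attributes.
{A, B}⁺: A→CG adds C, G → {A, B, C, G}.
{B, C, G}⁺: BCG→A adds A → {A, B, C, G}.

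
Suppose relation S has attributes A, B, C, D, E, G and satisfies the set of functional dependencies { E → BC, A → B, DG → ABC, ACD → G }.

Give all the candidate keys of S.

Attributes D, E never appear on any right-hand side, so every candidate key must contain {D, E}.
{D, E}⁺ = {B, C, D, E}, which is not all of the schema, so we must add further attributes.
{A, D, E}⁺: E→BC adds B, C; ACD→G adds G → {A, B, C, D, E, G}. Minimal: {D, E}⁺ = {B, C, D, E}; {A, E}⁺ = {A, B, C, E}; {A, D}⁺ = {A, B, D} — none reach the full schema.
{D, E, G}⁺: E→BC adds B, C; DG→ABC adds A → {A, B, C, D, E, G}. Minimal: {E, G}⁺ = {B, C, E, G}; {D, G}⁺ = {A, B, C, D, G}; {D, E}⁺ = {B, C, D, E} — none reach the full schema.
Any other superkey contains one of these as a subset, so there are no further candidate keys.

(A, D, E), (D, E, G)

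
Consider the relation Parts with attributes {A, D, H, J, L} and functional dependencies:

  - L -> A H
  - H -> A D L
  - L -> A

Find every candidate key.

{H, J}; {J, L}

Attribute J never appears on the right-hand side of any dependency, so J must belong to every candidate key.
{J}⁺ = {J}, which is not all of the schema, so we must add further attributes.
{H, J}⁺: H→ADL adds A, D, L → {A, D, H, J, L}. Minimal: {J}⁺ = {J}; {H}⁺ = {A, D, H, L} — none reach the full schema.
{J, L}⁺: L→AH adds A, H; H→ADL adds D → {A, D, H, J, L}. Minimal: {L}⁺ = {A, D, H, L}; {J}⁺ = {J} — none reach the full schema.
Any other superkey contains one of these as a subset, so there are no further candidate keys.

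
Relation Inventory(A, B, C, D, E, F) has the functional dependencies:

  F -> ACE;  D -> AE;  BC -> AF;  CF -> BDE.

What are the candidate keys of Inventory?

{F}⁺: F→ACE adds A, C, E; CF→BDE adds B, D → {A, B, C, D, E, F}.
{B, C}⁺: BC→AF adds A, F; CF→BDE adds D, E → {A, B, C, D, E, F}. Minimal: {C}⁺ = {C}; {B}⁺ = {B} — none reach the full schema.

{F}, {B, C}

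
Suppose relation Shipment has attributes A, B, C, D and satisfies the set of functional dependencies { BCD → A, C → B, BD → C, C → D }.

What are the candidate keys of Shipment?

(C), (B, D)

{C}⁺: C→B adds B; C→D adds D; BCD→A adds A → {A, B, C, D}.
{B, D}⁺: BD→C adds C; BCD→A adds A → {A, B, C, D}. Minimal: {D}⁺ = {D}; {B}⁺ = {B} — none reach the full schema.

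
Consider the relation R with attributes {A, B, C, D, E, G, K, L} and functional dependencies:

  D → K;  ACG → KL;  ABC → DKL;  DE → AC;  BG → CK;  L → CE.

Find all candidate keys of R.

ABG, BDEG, BDGL

{A, B, G}⁺: BG→CK adds C, K; ACG→KL adds L; ABC→DKL adds D; L→CE adds E → {A, B, C, D, E, G, K, L}. Minimal: {B, G}⁺ = {B, C, G, K}; {A, G}⁺ = {A, G}; {A, B}⁺ = {A, B} — none reach the full schema.
{B, D, E, G}⁺: D→K adds K; DE→AC adds A, C; ACG→KL adds L → {A, B, C, D, E, G, K, L}. Minimal: {D, E, G}⁺ = {A, C, D, E, G, K, L}; {B, E, G}⁺ = {B, C, E, G, K}; {B, D, G}⁺ = {B, C, D, G, K}; … — none reach the full schema.
{B, D, G, L}⁺: D→K adds K; BG→CK adds C; L→CE adds E; DE→AC adds A → {A, B, C, D, E, G, K, L}. Minimal: {D, G, L}⁺ = {A, C, D, E, G, K, L}; {B, G, L}⁺ = {B, C, E, G, K, L}; {B, D, L}⁺ = {A, B, C, D, E, K, L}; … — none reach the full schema.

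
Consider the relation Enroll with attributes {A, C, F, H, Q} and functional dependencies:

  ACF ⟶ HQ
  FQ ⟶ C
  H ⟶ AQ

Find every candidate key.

{F, H}⁺: H→AQ adds A, Q; FQ→C adds C → {A, C, F, H, Q}.
{A, C, F}⁺: ACF→HQ adds H, Q → {A, C, F, H, Q}.
{A, F, Q}⁺: FQ→C adds C; ACF→HQ adds H → {A, C, F, H, Q}.
Any other superkey contains one of these as a subset, so there are no further candidate keys.

(F, H); (A, C, F); (A, F, Q)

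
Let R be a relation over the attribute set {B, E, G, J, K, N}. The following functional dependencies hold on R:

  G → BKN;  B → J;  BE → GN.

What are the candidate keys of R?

Attribute E never appears on the right-hand side of any dependency, so E must belong to every candidate key.
{E}⁺ = {E}, which is not all of the schema, so we must add further attributes.
{B, E}⁺: B→J adds J; BE→GN adds G, N; G→BKN adds K → {B, E, G, J, K, N}. Minimal: {E}⁺ = {E}; {B}⁺ = {B, J} — none reach the full schema.
{E, G}⁺: G→BKN adds B, K, N; B→J adds J → {B, E, G, J, K, N}. Minimal: {G}⁺ = {B, G, J, K, N}; {E}⁺ = {E} — none reach the full schema.
Any other superkey contains one of these as a subset, so there are no further candidate keys.

BE, EG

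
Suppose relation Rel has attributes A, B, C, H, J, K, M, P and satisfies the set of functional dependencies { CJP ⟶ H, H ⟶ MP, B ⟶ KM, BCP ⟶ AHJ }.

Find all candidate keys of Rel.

Attributes B, C never appear on any right-hand side, so every candidate key must contain {B, C}.
{B, C}⁺ = {B, C, K, M}, which is not all of the schema, so we must add further attributes.
{B, C, H}⁺: H→MP adds M, P; B→KM adds K; BCP→AHJ adds A, J → {A, B, C, H, J, K, M, P}.
{B, C, P}⁺: B→KM adds K, M; BCP→AHJ adds A, H, J → {A, B, C, H, J, K, M, P}.
Any other superkey contains one of these as a subset, so there are no further candidate keys.

(B, C, H), (B, C, P)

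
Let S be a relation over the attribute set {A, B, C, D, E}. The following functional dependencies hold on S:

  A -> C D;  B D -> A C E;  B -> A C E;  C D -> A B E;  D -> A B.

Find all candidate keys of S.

{A}⁺: A→CD adds C, D; CD→ABE adds B, E → {A, B, C, D, E}.
{B}⁺: B→ACE adds A, C, E; A→CD adds D → {A, B, C, D, E}.
{D}⁺: D→AB adds A, B; A→CD adds C; BD→ACE adds E → {A, B, C, D, E}.

A, B, D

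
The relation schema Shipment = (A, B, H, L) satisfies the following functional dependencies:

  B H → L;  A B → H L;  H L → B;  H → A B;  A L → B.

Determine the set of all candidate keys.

(H), (A, B), (A, L)

{H}⁺: H→AB adds A, B; BH→L adds L → {A, B, H, L}.
{A, B}⁺: AB→HL adds H, L → {A, B, H, L}.
{A, L}⁺: AL→B adds B; AB→HL adds H → {A, B, H, L}.
Any other superkey contains one of these as a subset, so there are no further candidate keys.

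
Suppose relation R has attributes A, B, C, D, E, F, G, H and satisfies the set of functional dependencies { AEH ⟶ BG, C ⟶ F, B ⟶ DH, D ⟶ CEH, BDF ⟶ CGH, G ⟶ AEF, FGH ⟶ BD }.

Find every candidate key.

{B}⁺: B→DH adds D, H; D→CEH adds C, E; C→F adds F; BDF→CGH adds G; G→AEF adds A → {A, B, C, D, E, F, G, H}.
{A, D}⁺: D→CEH adds C, E, H; AEH→BG adds B, G; C→F adds F → {A, B, C, D, E, F, G, H}. Minimal: {D}⁺ = {C, D, E, F, H}; {A}⁺ = {A} — none reach the full schema.
{D, G}⁺: D→CEH adds C, E, H; G→AEF adds A, F; FGH→BD adds B → {A, B, C, D, E, F, G, H}. Minimal: {G}⁺ = {A, E, F, G}; {D}⁺ = {C, D, E, F, H} — none reach the full schema.
{G, H}⁺: G→AEF adds A, E, F; FGH→BD adds B, D; D→CEH adds C → {A, B, C, D, E, F, G, H}. Minimal: {H}⁺ = {H}; {G}⁺ = {A, E, F, G} — none reach the full schema.
{A, E, H}⁺: AEH→BG adds B, G; B→DH adds D; D→CEH adds C; G→AEF adds F → {A, B, C, D, E, F, G, H}. Minimal: {E, H}⁺ = {E, H}; {A, H}⁺ = {A, H}; {A, E}⁺ = {A, E} — none reach the full schema.
Any other superkey contains one of these as a subset, so there are no further candidate keys.

{B}, {A, D}, {D, G}, {G, H}, {A, E, H}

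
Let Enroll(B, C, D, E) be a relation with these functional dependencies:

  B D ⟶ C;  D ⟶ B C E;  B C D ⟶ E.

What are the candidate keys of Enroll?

Attribute D never appears on the right-hand side of any dependency, so D must belong to every candidate key.
{D}⁺ = {B, C, D, E}, which is all of the schema, so {D} is the only candidate key.

{D}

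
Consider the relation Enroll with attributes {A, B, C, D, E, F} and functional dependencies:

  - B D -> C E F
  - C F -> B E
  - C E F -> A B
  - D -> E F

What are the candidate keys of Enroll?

{B, D}, {C, D}

Attribute D never appears on the right-hand side of any dependency, so D must belong to every candidate key.
{D}⁺ = {D, E, F}, which is not all of the schema, so we must add further attributes.
{B, D}⁺: BD→CEF adds C, E, F; CEF→AB adds A → {A, B, C, D, E, F}.
{C, D}⁺: D→EF adds E, F; CF→BE adds B; CEF→AB adds A → {A, B, C, D, E, F}.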